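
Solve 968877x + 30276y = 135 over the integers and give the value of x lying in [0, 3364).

3

Euclid: 968877 = 32·30276 + 45; 30276 = 672·45 + 36; 45 = 1·36 + 9; 36 = 4·9 + 0 → gcd = 9; 135 = 9·15.
Back-substitution yields 968877·(673) + 30276·(-21537) = 9, so one solution is x = 673·15 = 10095, y = -21537·15 = -323055.
Solutions in x differ by 30276/9 = 3364; the one in [0, 3364) is 10095 mod 3364 = 3.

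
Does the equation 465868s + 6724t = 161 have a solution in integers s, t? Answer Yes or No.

By Bézout, 465868s + 6724t = 161 has integer solutions iff gcd(465868, 6724) | 161.
Euclid: 465868 = 69·6724 + 1912; 6724 = 3·1912 + 988; 1912 = 1·988 + 924; 988 = 1·924 + 64; 924 = 14·64 + 28; 64 = 2·28 + 8; 28 = 3·8 + 4; 8 = 2·4 + 0. gcd = 4; 161 mod 4 = 1. No.

No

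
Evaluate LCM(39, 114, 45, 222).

lcm(39, 114) = 39·114/gcd = 4446/3 = 1482
lcm(1482, 45) = 1482·45/gcd = 66690/3 = 22230
lcm(22230, 222) = 22230·222/gcd = 4935060/6 = 822510

822510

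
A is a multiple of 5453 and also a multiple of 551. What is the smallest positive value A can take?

5453 = 7 · 19 · 41; 551 = 19 · 29
max exponents: 7 · 19 · 29 · 41 = 158137

158137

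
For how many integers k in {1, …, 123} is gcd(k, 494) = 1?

Prime factors of 494: 2, 13, 19. Count integers ≤ 123 divisible by none of them.
By inclusion–exclusion: 123 − ⌊123/2⌋ − ⌊123/13⌋ − ⌊123/19⌋ + ⌊123/26⌋ + ⌊123/38⌋ + ⌊123/247⌋ − ⌊123/494⌋ = 54.

54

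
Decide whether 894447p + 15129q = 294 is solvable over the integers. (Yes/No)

By Bézout, 894447p + 15129q = 294 has integer solutions iff gcd(894447, 15129) | 294.
Euclid: 894447 = 59·15129 + 1836; 15129 = 8·1836 + 441; 1836 = 4·441 + 72; 441 = 6·72 + 9; 72 = 8·9 + 0. gcd = 9; 294 mod 9 = 6. No.

No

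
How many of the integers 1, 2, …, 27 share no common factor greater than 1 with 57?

Prime factors of 57: 3, 19. Count integers ≤ 27 divisible by none of them.
By inclusion–exclusion: 27 − ⌊27/3⌋ − ⌊27/19⌋ + ⌊27/57⌋ = 17.

17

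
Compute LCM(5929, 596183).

5929 = 7² · 11²; 596183 = 7² · 23³
max exponents: 7² · 11² · 23³ = 72138143

72138143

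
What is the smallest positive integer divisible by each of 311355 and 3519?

311355 = 3² · 5 · 11 · 17 · 37; 3519 = 3² · 17 · 23
max exponents: 3² · 5 · 11 · 17 · 23 · 37 = 7161165

7161165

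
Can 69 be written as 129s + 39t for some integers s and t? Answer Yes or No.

Yes

gcd(129, 39): 129 = 3·39 + 12; 39 = 3·12 + 3; 12 = 4·3 + 0 → 3
3 divides 69, so a solution exists.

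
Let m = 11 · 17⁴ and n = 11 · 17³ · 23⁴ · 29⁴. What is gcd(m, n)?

min exponent per shared prime: 11 · 17³ = 54043

54043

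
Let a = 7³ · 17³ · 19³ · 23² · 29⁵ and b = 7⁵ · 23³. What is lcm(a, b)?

141342010508901278854127

max exponent per prime: 7⁵ · 17³ · 19³ · 23³ · 29⁵ = 141342010508901278854127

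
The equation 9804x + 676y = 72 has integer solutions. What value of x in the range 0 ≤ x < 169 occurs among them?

gcd(9804, 676) = 4 (Euclid: 9804 = 14·676 + 340; 676 = 1·340 + 336; 340 = 1·336 + 4; 336 = 84·4 + 0), and 4 | 72.
Extended Euclid: 9804·(2) + 676·(-29) = 4. Scale by 18: x₀ = 36.
General solution x = x₀ + 169t; reducing mod 169 gives x = 36 (and y = -522).

36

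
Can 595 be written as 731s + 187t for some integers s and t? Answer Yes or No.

gcd(731, 187): 731 = 3·187 + 170; 187 = 1·170 + 17; 170 = 10·17 + 0 → 17
17 divides 595, so a solution exists.

Yes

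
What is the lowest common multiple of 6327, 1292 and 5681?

6327 = 3² · 19 · 37; 1292 = 2² · 17 · 19; 5681 = 13 · 19 · 23
lcm takes max exponent of each prime: 2² · 3² · 13 · 17 · 19 · 23 · 37 = 128640564

128640564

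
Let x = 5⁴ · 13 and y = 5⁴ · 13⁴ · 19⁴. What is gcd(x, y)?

min exponent per shared prime: 5⁴ · 13 = 8125

8125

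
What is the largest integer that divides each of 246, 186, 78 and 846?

246 = 2 · 3 · 41; 186 = 2 · 3 · 31; 78 = 2 · 3 · 13; 846 = 2 · 3² · 47
gcd takes min exponent of each prime: 2 · 3 = 6

6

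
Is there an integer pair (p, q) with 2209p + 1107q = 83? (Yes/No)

gcd(2209, 1107): 2209 = 1·1107 + 1102; 1107 = 1·1102 + 5; 1102 = 220·5 + 2; 5 = 2·2 + 1; 2 = 2·1 + 0 → 1
1 divides 83, so a solution exists.

Yes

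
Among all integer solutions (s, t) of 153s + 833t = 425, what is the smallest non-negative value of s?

30

gcd(153, 833) = 17 (Euclid: 833 = 5·153 + 68; 153 = 2·68 + 17; 68 = 4·17 + 0), and 17 | 425.
Extended Euclid: 153·(11) + 833·(-2) = 17. Scale by 25: s₀ = 275.
General solution s = s₀ + 49k; reducing mod 49 gives s = 30 (and t = -5).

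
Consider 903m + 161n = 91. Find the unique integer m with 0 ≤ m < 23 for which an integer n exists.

gcd(903, 161) = 7 (Euclid: 903 = 5·161 + 98; 161 = 1·98 + 63; 98 = 1·63 + 35; 63 = 1·35 + 28; 35 = 1·28 + 7; 28 = 4·7 + 0), and 7 | 91.
Extended Euclid: 903·(5) + 161·(-28) = 7. Scale by 13: m₀ = 65.
General solution m = m₀ + 23t; reducing mod 23 gives m = 19 (and n = -106).

19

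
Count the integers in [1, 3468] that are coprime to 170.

170 = 2·5·17. Inclusion–exclusion on these primes:
3468 − ⌊3468/2⌋ − ⌊3468/5⌋ − ⌊3468/17⌋ + ⌊3468/10⌋ + ⌊3468/34⌋ + ⌊3468/85⌋ − ⌊3468/170⌋ = 1305

1305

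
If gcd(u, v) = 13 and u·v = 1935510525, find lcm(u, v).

Since gcd(u,v)·lcm(u,v) = uv, lcm = 1935510525/13 = 148885425.

148885425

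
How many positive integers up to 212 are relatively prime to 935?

145

935 = 5·11·17. Inclusion–exclusion on these primes:
212 − ⌊212/5⌋ − ⌊212/11⌋ − ⌊212/17⌋ + ⌊212/55⌋ + ⌊212/85⌋ + ⌊212/187⌋ − ⌊212/935⌋ = 145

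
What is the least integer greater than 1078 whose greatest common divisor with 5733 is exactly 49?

1127

5733 = 49·117. Any a with gcd(a, 5733) = 49 is a multiple of 49, say 49s, with s coprime to 117.
Need s > 1078/49, so s ≥ 23. First s ≥ 23 with gcd(s, 117) = 1 is s = 23. Thus a = 49·23 = 1127.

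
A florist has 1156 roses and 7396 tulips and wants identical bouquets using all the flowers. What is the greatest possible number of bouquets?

Euclid: 7396 = 6·1156 + 460; 1156 = 2·460 + 236; 460 = 1·236 + 224; 236 = 1·224 + 12; 224 = 18·12 + 8; 12 = 1·8 + 4; 8 = 2·4 + 0. Last nonzero remainder: 4.

4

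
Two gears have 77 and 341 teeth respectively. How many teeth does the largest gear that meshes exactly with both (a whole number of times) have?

11

77 = 7 · 11
341 = 11 · 31
Common: 11 = 11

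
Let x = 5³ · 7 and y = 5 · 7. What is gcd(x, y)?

min exponent per shared prime: 5 · 7 = 35

35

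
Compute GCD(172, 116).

4

Euclid: 172 = 1·116 + 56; 116 = 2·56 + 4; 56 = 14·4 + 0. Last nonzero remainder: 4.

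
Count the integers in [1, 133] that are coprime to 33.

33 = 3·11. Inclusion–exclusion on these primes:
133 − ⌊133/3⌋ − ⌊133/11⌋ + ⌊133/33⌋ = 81

81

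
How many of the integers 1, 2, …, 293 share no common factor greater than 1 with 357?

158

Prime factors of 357: 3, 7, 17. Count integers ≤ 293 divisible by none of them.
By inclusion–exclusion: 293 − ⌊293/3⌋ − ⌊293/7⌋ − ⌊293/17⌋ + ⌊293/21⌋ + ⌊293/51⌋ + ⌊293/119⌋ − ⌊293/357⌋ = 158.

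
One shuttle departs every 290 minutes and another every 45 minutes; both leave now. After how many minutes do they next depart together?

2610

290 = 2 · 5 · 29; 45 = 3² · 5
max exponents: 2 · 3² · 5 · 29 = 2610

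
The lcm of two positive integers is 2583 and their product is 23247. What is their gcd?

9

From gcd × lcm = mn: gcd = 23247 / 2583 = 9.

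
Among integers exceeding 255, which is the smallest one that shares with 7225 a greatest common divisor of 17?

Multiples of 17 above 255: 17·16, 17·17, … . Need the cofactor coprime to 7225/17 = 425.
Checking s = 16, 17, … the first with gcd(s, 425) = 1 is s = 16, giving 272.

272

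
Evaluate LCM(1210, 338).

1210 = 2 · 5 · 11²; 338 = 2 · 13²
max exponents: 2 · 5 · 11² · 13² = 204490

204490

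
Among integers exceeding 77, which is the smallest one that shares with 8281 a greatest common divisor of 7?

84

Multiples of 7 above 77: 7·12, 7·13, … . Need the cofactor coprime to 8281/7 = 1183.
Checking s = 12, 13, … the first with gcd(s, 1183) = 1 is s = 12, giving 84.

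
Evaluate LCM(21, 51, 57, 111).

250971

21 = 3 · 7; 51 = 3 · 17; 57 = 3 · 19; 111 = 3 · 37
lcm takes max exponent of each prime: 3 · 7 · 17 · 19 · 37 = 250971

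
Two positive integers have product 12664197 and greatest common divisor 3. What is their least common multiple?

4221399

Since gcd(a,b)·lcm(a,b) = ab, lcm = 12664197/3 = 4221399.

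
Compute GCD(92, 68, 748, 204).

4

gcd(92, 68): 92 = 1·68 + 24; 68 = 2·24 + 20; 24 = 1·20 + 4; 20 = 5·4 + 0 → 4
gcd(4, 748): 748 = 187·4 + 0 → 4
gcd(4, 204): 204 = 51·4 + 0 → 4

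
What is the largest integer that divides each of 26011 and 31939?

19

Euclid: 31939 = 1·26011 + 5928; 26011 = 4·5928 + 2299; 5928 = 2·2299 + 1330; 2299 = 1·1330 + 969; 1330 = 1·969 + 361; 969 = 2·361 + 247; 361 = 1·247 + 114; 247 = 2·114 + 19; 114 = 6·19 + 0. Last nonzero remainder: 19.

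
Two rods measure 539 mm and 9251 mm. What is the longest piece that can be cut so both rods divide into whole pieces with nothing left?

539 = 7² · 11
9251 = 11 · 29²
Common: 11 = 11

11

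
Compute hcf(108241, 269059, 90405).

108241 = 7² · 47²; 269059 = 7² · 17² · 19; 90405 = 3² · 5 · 7² · 41
gcd takes min exponent of each prime: 7² = 49

49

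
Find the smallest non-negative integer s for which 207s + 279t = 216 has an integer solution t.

Reduce mod 279: 207s ≡ 216 (mod 279). With g = gcd(207, 279) = 9 dividing 216, divide through: 23s ≡ 24 (mod 31).
Since gcd(23, 31) = 1, s ≡ 24·(23)⁻¹ ≡ 28 (mod 31). Smallest non-negative: 28.

28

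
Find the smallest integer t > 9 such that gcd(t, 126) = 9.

gcd(t, 126) = 9 forces 9 | t; write t = 9s. Then gcd(9s, 9·14) = 9·gcd(s, 14), so need gcd(s, 14) = 1.
9s > 9 gives s ≥ 2. The least s ≥ 2 coprime to 14 is 3, so t = 9·3 = 27.

27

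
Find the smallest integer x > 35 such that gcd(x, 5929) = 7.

42

Multiples of 7 above 35: 7·6, 7·7, … . Need the cofactor coprime to 5929/7 = 847.
Checking s = 6, 7, … the first with gcd(s, 847) = 1 is s = 6, giving 42.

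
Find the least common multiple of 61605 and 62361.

426861045

61605 = 3² · 5 · 37²; 62361 = 3² · 13² · 41
max exponents: 3² · 5 · 13² · 37² · 41 = 426861045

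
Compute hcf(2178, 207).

2178 = 2 · 3² · 11²
207 = 3² · 23
Common: 3² = 9

9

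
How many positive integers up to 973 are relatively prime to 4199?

4199 = 13·17·19. Inclusion–exclusion on these primes:
973 − ⌊973/13⌋ − ⌊973/17⌋ − ⌊973/19⌋ + ⌊973/221⌋ + ⌊973/247⌋ + ⌊973/323⌋ − ⌊973/4199⌋ = 801

801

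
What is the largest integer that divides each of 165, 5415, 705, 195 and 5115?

gcd(165, 5415): 5415 = 32·165 + 135; 165 = 1·135 + 30; 135 = 4·30 + 15; 30 = 2·15 + 0 → 15
gcd(15, 705): 705 = 47·15 + 0 → 15
gcd(15, 195): 195 = 13·15 + 0 → 15
gcd(15, 5115): 5115 = 341·15 + 0 → 15

15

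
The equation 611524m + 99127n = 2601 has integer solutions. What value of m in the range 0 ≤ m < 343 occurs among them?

Reduce mod 99127: 611524m ≡ 2601 (mod 99127). With g = gcd(611524, 99127) = 289 dividing 2601, divide through: 2116m ≡ 9 (mod 343).
Since gcd(2116, 343) = 1, m ≡ 9·(2116)⁻¹ ≡ 148 (mod 343). Smallest non-negative: 148.

148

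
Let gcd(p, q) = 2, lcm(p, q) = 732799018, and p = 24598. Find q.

p·q = gcd·lcm = 2·732799018 = 1465598036, so q = 1465598036/24598 = 59582.

59582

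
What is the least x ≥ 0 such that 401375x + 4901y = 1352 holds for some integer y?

Reduce mod 4901: 401375x ≡ 1352 (mod 4901). With g = gcd(401375, 4901) = 169 dividing 1352, divide through: 2375x ≡ 8 (mod 29).
Since gcd(2375, 29) = 1, x ≡ 8·(2375)⁻¹ ≡ 7 (mod 29). Smallest non-negative: 7.

7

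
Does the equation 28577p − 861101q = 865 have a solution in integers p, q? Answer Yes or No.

By Bézout, 28577p − 861101q = 865 has integer solutions iff gcd(28577, 861101) | 865.
Euclid: 861101 = 30·28577 + 3791; 28577 = 7·3791 + 2040; 3791 = 1·2040 + 1751; 2040 = 1·1751 + 289; 1751 = 6·289 + 17; 289 = 17·17 + 0. gcd = 17; 865 mod 17 = 15. No.

No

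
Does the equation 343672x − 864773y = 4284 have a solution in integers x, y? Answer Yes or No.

Yes

By Bézout, 343672x − 864773y = 4284 has integer solutions iff gcd(343672, 864773) | 4284.
Euclid: 864773 = 2·343672 + 177429; 343672 = 1·177429 + 166243; 177429 = 1·166243 + 11186; 166243 = 14·11186 + 9639; 11186 = 1·9639 + 1547; 9639 = 6·1547 + 357; 1547 = 4·357 + 119; 357 = 3·119 + 0. gcd = 119; 4284 mod 119 = 0. Yes.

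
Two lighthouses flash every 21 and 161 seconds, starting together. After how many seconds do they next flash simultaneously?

483

21 = 3 · 7; 161 = 7 · 23
max exponents: 3 · 7 · 23 = 483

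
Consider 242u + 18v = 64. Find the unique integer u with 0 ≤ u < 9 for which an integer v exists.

8

Reduce mod 18: 242u ≡ 64 (mod 18). With g = gcd(242, 18) = 2 dividing 64, divide through: 121u ≡ 32 (mod 9).
Since gcd(121, 9) = 1, u ≡ 32·(121)⁻¹ ≡ 8 (mod 9). Smallest non-negative: 8.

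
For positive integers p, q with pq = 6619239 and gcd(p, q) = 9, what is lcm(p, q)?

gcd·lcm = product, so lcm = 6619239/9 = 735471.

735471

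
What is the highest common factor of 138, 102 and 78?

138 = 2 · 3 · 23; 102 = 2 · 3 · 17; 78 = 2 · 3 · 13
gcd takes min exponent of each prime: 2 · 3 = 6

6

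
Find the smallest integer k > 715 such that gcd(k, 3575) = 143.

858

3575 = 143·25. Any k with gcd(k, 3575) = 143 is a multiple of 143, say 143s, with s coprime to 25.
Need s > 715/143, so s ≥ 6. First s ≥ 6 with gcd(s, 25) = 1 is s = 6. Thus k = 143·6 = 858.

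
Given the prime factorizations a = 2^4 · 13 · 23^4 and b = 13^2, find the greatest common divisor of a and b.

13

min exponent per shared prime: 13 = 13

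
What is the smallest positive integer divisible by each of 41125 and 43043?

252877625

41125 = 5³ · 7 · 47; 43043 = 7 · 11 · 13 · 43
max exponents: 5³ · 7 · 11 · 13 · 43 · 47 = 252877625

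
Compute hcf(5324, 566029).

1

Euclid: 566029 = 106·5324 + 1685; 5324 = 3·1685 + 269; 1685 = 6·269 + 71; 269 = 3·71 + 56; 71 = 1·56 + 15; 56 = 3·15 + 11; 15 = 1·11 + 4; 11 = 2·4 + 3; 4 = 1·3 + 1; 3 = 3·1 + 0. Last nonzero remainder: 1.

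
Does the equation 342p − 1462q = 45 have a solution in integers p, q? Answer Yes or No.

By Bézout, 342p − 1462q = 45 has integer solutions iff gcd(342, 1462) | 45.
Euclid: 1462 = 4·342 + 94; 342 = 3·94 + 60; 94 = 1·60 + 34; 60 = 1·34 + 26; 34 = 1·26 + 8; 26 = 3·8 + 2; 8 = 4·2 + 0. gcd = 2; 45 mod 2 = 1. No.

No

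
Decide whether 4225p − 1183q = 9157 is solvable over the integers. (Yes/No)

By Bézout, 4225p − 1183q = 9157 has integer solutions iff gcd(4225, 1183) | 9157.
Euclid: 4225 = 3·1183 + 676; 1183 = 1·676 + 507; 676 = 1·507 + 169; 507 = 3·169 + 0. gcd = 169; 9157 mod 169 = 31. No.

No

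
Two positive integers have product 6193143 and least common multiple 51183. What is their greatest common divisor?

From gcd × lcm = ab: gcd = 6193143 / 51183 = 121.

121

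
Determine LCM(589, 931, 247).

589 = 19 · 31; 931 = 7² · 19; 247 = 13 · 19
lcm takes max exponent of each prime: 7² · 13 · 19 · 31 = 375193

375193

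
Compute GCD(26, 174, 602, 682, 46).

2

26 = 2 · 13; 174 = 2 · 3 · 29; 602 = 2 · 7 · 43; 682 = 2 · 11 · 31; 46 = 2 · 23
gcd takes min exponent of each prime: 2 = 2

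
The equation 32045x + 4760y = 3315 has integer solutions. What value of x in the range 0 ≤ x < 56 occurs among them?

gcd(32045, 4760) = 85 (Euclid: 32045 = 6·4760 + 3485; 4760 = 1·3485 + 1275; 3485 = 2·1275 + 935; 1275 = 1·935 + 340; 935 = 2·340 + 255; 340 = 1·255 + 85; 255 = 3·85 + 0), and 85 | 3315.
Extended Euclid: 32045·(-15) + 4760·(101) = 85. Scale by 39: x₀ = -585.
General solution x = x₀ + 56t; reducing mod 56 gives x = 31 (and y = -208).

31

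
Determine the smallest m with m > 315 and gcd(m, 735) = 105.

420

735 = 105·7. Any m with gcd(m, 735) = 105 is a multiple of 105, say 105s, with s coprime to 7.
Need s > 315/105, so s ≥ 4. First s ≥ 4 with gcd(s, 7) = 1 is s = 4. Thus m = 105·4 = 420.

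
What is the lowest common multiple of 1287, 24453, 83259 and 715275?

148581929925

1287 = 3² · 11 · 13; 24453 = 3² · 11 · 13 · 19; 83259 = 3² · 11 · 29²; 715275 = 3² · 5² · 11 · 17²
lcm takes max exponent of each prime: 3² · 5² · 11 · 13 · 17² · 19 · 29² = 148581929925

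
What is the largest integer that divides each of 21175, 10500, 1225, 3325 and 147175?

gcd(21175, 10500): 21175 = 2·10500 + 175; 10500 = 60·175 + 0 → 175
gcd(175, 1225): 1225 = 7·175 + 0 → 175
gcd(175, 3325): 3325 = 19·175 + 0 → 175
gcd(175, 147175): 147175 = 841·175 + 0 → 175

175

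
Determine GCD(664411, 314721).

34969

Euclid: 664411 = 2·314721 + 34969; 314721 = 9·34969 + 0. Last nonzero remainder: 34969.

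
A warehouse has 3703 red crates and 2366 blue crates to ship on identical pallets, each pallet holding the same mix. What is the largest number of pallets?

7

3703 = 7 · 23²
2366 = 2 · 7 · 13²
Common: 7 = 7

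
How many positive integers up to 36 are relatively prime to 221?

221 = 13·17. Inclusion–exclusion on these primes:
36 − ⌊36/13⌋ − ⌊36/17⌋ + ⌊36/221⌋ = 32

32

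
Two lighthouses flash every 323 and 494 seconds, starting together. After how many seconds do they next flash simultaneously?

8398

323 = 17 · 19; 494 = 2 · 13 · 19
max exponents: 2 · 13 · 17 · 19 = 8398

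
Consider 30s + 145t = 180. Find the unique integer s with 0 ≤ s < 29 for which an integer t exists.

6

Reduce mod 145: 30s ≡ 180 (mod 145). With g = gcd(30, 145) = 5 dividing 180, divide through: 6s ≡ 36 (mod 29).
Since gcd(6, 29) = 1, s ≡ 36·(6)⁻¹ ≡ 6 (mod 29). Smallest non-negative: 6.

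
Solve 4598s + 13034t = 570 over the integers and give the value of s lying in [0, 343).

88

Euclid: 13034 = 2·4598 + 3838; 4598 = 1·3838 + 760; 3838 = 5·760 + 38; 760 = 20·38 + 0 → gcd = 38; 570 = 38·15.
Back-substitution yields 4598·(-17) + 13034·(6) = 38, so one solution is s = -17·15 = -255, t = 6·15 = 90.
Solutions in s differ by 13034/38 = 343; the one in [0, 343) is -255 mod 343 = 88.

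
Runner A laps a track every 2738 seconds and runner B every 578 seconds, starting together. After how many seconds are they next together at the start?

gcd first: 2738 = 4·578 + 426; 578 = 1·426 + 152; 426 = 2·152 + 122; 152 = 1·122 + 30; 122 = 4·30 + 2; 30 = 15·2 + 0 → gcd = 2
lcm = 2738·578/gcd = 1582564/2 = 791282

791282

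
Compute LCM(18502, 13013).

18502 = 2 · 11 · 29²; 13013 = 7 · 11 · 13²
max exponents: 2 · 7 · 11 · 13² · 29² = 21887866

21887866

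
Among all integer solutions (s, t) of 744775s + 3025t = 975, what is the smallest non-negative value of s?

gcd(744775, 3025) = 25 (Euclid: 744775 = 246·3025 + 625; 3025 = 4·625 + 525; 625 = 1·525 + 100; 525 = 5·100 + 25; 100 = 4·25 + 0), and 25 | 975.
Extended Euclid: 744775·(-29) + 3025·(7140) = 25. Scale by 39: s₀ = -1131.
General solution s = s₀ + 121k; reducing mod 121 gives s = 79 (and t = -19450).

79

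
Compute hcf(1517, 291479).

Euclid: 291479 = 192·1517 + 215; 1517 = 7·215 + 12; 215 = 17·12 + 11; 12 = 1·11 + 1; 11 = 11·1 + 0. Last nonzero remainder: 1.

1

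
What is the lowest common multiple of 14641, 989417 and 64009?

lcm(14641, 989417) = 14641·989417/gcd = 14486054297/121 = 119719457
lcm(119719457, 64009) = 119719457·64009/gcd = 7663122723113/121 = 63331592753

63331592753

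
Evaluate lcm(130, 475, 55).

130 = 2 · 5 · 13; 475 = 5² · 19; 55 = 5 · 11
lcm takes max exponent of each prime: 2 · 5² · 11 · 13 · 19 = 135850

135850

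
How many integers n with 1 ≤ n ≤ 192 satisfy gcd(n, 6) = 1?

64

Prime factors of 6: 2, 3. Count integers ≤ 192 divisible by none of them.
By inclusion–exclusion: 192 − ⌊192/2⌋ − ⌊192/3⌋ + ⌊192/6⌋ = 64.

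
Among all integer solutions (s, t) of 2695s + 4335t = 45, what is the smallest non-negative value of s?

600

Reduce mod 4335: 2695s ≡ 45 (mod 4335). With g = gcd(2695, 4335) = 5 dividing 45, divide through: 539s ≡ 9 (mod 867).
Since gcd(539, 867) = 1, s ≡ 9·(539)⁻¹ ≡ 600 (mod 867). Smallest non-negative: 600.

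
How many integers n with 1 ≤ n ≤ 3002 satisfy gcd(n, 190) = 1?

Prime factors of 190: 2, 5, 19. Count integers ≤ 3002 divisible by none of them.
By inclusion–exclusion: 3002 − ⌊3002/2⌋ − ⌊3002/5⌋ − ⌊3002/19⌋ + ⌊3002/10⌋ + ⌊3002/38⌋ + ⌊3002/95⌋ − ⌊3002/190⌋ = 1138.

1138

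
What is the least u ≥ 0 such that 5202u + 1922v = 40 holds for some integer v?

Euclid: 5202 = 2·1922 + 1358; 1922 = 1·1358 + 564; 1358 = 2·564 + 230; 564 = 2·230 + 104; 230 = 2·104 + 22; 104 = 4·22 + 16; 22 = 1·16 + 6; 16 = 2·6 + 4; 6 = 1·4 + 2; 4 = 2·2 + 0 → gcd = 2; 40 = 2·20.
Back-substitution yields 5202·(351) + 1922·(-950) = 2, so one solution is u = 351·20 = 7020, v = -950·20 = -19000.
Solutions in u differ by 1922/2 = 961; the one in [0, 961) is 7020 mod 961 = 293.

293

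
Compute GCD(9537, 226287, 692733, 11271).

9537 = 3 · 11 · 17²; 226287 = 3³ · 17² · 29; 692733 = 3 · 17³ · 47; 11271 = 3 · 13 · 17²
gcd takes min exponent of each prime: 3 · 17² = 867

867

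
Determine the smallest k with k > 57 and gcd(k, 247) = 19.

247 = 19·13. Any k with gcd(k, 247) = 19 is a multiple of 19, say 19s, with s coprime to 13.
Need s > 57/19, so s ≥ 4. First s ≥ 4 with gcd(s, 13) = 1 is s = 4. Thus k = 19·4 = 76.

76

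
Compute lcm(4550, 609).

gcd first: 4550 = 7·609 + 287; 609 = 2·287 + 35; 287 = 8·35 + 7; 35 = 5·7 + 0 → gcd = 7
lcm = 4550·609/gcd = 2770950/7 = 395850

395850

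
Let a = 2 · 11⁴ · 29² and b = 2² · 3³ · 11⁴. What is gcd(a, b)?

min exponent per shared prime: 2 · 11⁴ = 29282

29282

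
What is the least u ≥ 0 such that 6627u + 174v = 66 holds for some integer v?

16

Euclid: 6627 = 38·174 + 15; 174 = 11·15 + 9; 15 = 1·9 + 6; 9 = 1·6 + 3; 6 = 2·3 + 0 → gcd = 3; 66 = 3·22.
Back-substitution yields 6627·(-23) + 174·(876) = 3, so one solution is u = -23·22 = -506, v = 876·22 = 19272.
Solutions in u differ by 174/3 = 58; the one in [0, 58) is -506 mod 58 = 16.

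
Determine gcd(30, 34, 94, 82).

2

30 = 2 · 3 · 5; 34 = 2 · 17; 94 = 2 · 47; 82 = 2 · 41
gcd takes min exponent of each prime: 2 = 2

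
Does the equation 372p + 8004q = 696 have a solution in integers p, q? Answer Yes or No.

gcd(372, 8004): 8004 = 21·372 + 192; 372 = 1·192 + 180; 192 = 1·180 + 12; 180 = 15·12 + 0 → 12
12 divides 696, so a solution exists.

Yes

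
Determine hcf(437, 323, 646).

gcd(437, 323): 437 = 1·323 + 114; 323 = 2·114 + 95; 114 = 1·95 + 19; 95 = 5·19 + 0 → 19
gcd(19, 646): 646 = 34·19 + 0 → 19

19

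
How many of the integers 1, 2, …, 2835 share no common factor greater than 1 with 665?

Prime factors of 665: 5, 7, 19. Count integers ≤ 2835 divisible by none of them.
By inclusion–exclusion: 2835 − ⌊2835/5⌋ − ⌊2835/7⌋ − ⌊2835/19⌋ + ⌊2835/35⌋ + ⌊2835/95⌋ + ⌊2835/133⌋ − ⌊2835/665⌋ = 1841.

1841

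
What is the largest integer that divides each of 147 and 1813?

49

Euclid: 1813 = 12·147 + 49; 147 = 3·49 + 0. Last nonzero remainder: 49.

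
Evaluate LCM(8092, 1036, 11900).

7485100

8092 = 2² · 7 · 17²; 1036 = 2² · 7 · 37; 11900 = 2² · 5² · 7 · 17
lcm takes max exponent of each prime: 2² · 5² · 7 · 17² · 37 = 7485100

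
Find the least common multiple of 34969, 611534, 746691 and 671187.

118621110877962

lcm(34969, 611534) = 34969·611534/gcd = 21384732446/121 = 176733326
lcm(176733326, 746691) = 176733326·746691/gcd = 131965183924266/2057 = 64154197338
lcm(64154197338, 671187) = 64154197338·671187/gcd = 43059463248700206/363 = 118621110877962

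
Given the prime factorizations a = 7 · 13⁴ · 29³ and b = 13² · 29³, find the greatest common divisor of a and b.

min exponent per shared prime: 13² · 29³ = 4121741

4121741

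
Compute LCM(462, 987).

21714

gcd first: 987 = 2·462 + 63; 462 = 7·63 + 21; 63 = 3·21 + 0 → gcd = 21
lcm = 462·987/gcd = 455994/21 = 21714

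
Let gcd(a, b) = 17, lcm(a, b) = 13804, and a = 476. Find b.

a·b = gcd·lcm = 17·13804 = 234668, so b = 234668/476 = 493.

493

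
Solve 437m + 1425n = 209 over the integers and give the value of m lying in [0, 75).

7

Reduce mod 1425: 437m ≡ 209 (mod 1425). With g = gcd(437, 1425) = 19 dividing 209, divide through: 23m ≡ 11 (mod 75).
Since gcd(23, 75) = 1, m ≡ 11·(23)⁻¹ ≡ 7 (mod 75). Smallest non-negative: 7.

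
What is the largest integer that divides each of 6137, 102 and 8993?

gcd(6137, 102): 6137 = 60·102 + 17; 102 = 6·17 + 0 → 17
gcd(17, 8993): 8993 = 529·17 + 0 → 17

17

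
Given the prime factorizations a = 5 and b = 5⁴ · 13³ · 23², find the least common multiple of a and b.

726383125

max exponent per prime: 5⁴ · 13³ · 23² = 726383125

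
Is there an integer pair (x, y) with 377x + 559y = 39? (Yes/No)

Yes

By Bézout, 377x + 559y = 39 has integer solutions iff gcd(377, 559) | 39.
Euclid: 559 = 1·377 + 182; 377 = 2·182 + 13; 182 = 14·13 + 0. gcd = 13; 39 mod 13 = 0. Yes.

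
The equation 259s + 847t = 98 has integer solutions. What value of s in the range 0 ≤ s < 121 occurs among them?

20

Euclid: 847 = 3·259 + 70; 259 = 3·70 + 49; 70 = 1·49 + 21; 49 = 2·21 + 7; 21 = 3·7 + 0 → gcd = 7; 98 = 7·14.
Back-substitution yields 259·(36) + 847·(-11) = 7, so one solution is s = 36·14 = 504, t = -11·14 = -154.
Solutions in s differ by 847/7 = 121; the one in [0, 121) is 504 mod 121 = 20.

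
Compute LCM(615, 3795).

155595

615 = 3 · 5 · 41; 3795 = 3 · 5 · 11 · 23
max exponents: 3 · 5 · 11 · 23 · 41 = 155595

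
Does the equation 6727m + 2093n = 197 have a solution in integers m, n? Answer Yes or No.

No

By Bézout, 6727m + 2093n = 197 has integer solutions iff gcd(6727, 2093) | 197.
Euclid: 6727 = 3·2093 + 448; 2093 = 4·448 + 301; 448 = 1·301 + 147; 301 = 2·147 + 7; 147 = 21·7 + 0. gcd = 7; 197 mod 7 = 1. No.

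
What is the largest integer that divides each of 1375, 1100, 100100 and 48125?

275

gcd(1375, 1100): 1375 = 1·1100 + 275; 1100 = 4·275 + 0 → 275
gcd(275, 100100): 100100 = 364·275 + 0 → 275
gcd(275, 48125): 48125 = 175·275 + 0 → 275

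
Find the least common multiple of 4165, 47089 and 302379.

4165 = 5 · 7² · 17; 47089 = 7² · 31²; 302379 = 3 · 7² · 11² · 17
lcm takes max exponent of each prime: 3 · 5 · 7² · 11² · 17 · 31² = 1452931095

1452931095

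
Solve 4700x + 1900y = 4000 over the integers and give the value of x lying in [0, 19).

gcd(4700, 1900) = 100 (Euclid: 4700 = 2·1900 + 900; 1900 = 2·900 + 100; 900 = 9·100 + 0), and 100 | 4000.
Extended Euclid: 4700·(-2) + 1900·(5) = 100. Scale by 40: x₀ = -80.
General solution x = x₀ + 19t; reducing mod 19 gives x = 15 (and y = -35).

15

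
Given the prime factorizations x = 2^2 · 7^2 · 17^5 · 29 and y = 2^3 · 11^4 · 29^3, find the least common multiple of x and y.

198744632387372456

max exponent per prime: 2^3 · 7^2 · 11^4 · 17^5 · 29^3 = 198744632387372456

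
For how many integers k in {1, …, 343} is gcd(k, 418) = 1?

148

Prime factors of 418: 2, 11, 19. Count integers ≤ 343 divisible by none of them.
By inclusion–exclusion: 343 − ⌊343/2⌋ − ⌊343/11⌋ − ⌊343/19⌋ + ⌊343/22⌋ + ⌊343/38⌋ + ⌊343/209⌋ − ⌊343/418⌋ = 148.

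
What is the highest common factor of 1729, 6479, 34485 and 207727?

1729 = 7 · 13 · 19; 6479 = 11 · 19 · 31; 34485 = 3 · 5 · 11² · 19; 207727 = 13 · 19 · 29²
gcd takes min exponent of each prime: 19 = 19

19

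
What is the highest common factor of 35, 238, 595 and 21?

gcd(35, 238): 238 = 6·35 + 28; 35 = 1·28 + 7; 28 = 4·7 + 0 → 7
gcd(7, 595): 595 = 85·7 + 0 → 7
gcd(7, 21): 21 = 3·7 + 0 → 7

7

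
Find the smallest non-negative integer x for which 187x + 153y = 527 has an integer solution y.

gcd(187, 153) = 17 (Euclid: 187 = 1·153 + 34; 153 = 4·34 + 17; 34 = 2·17 + 0), and 17 | 527.
Extended Euclid: 187·(-4) + 153·(5) = 17. Scale by 31: x₀ = -124.
General solution x = x₀ + 9t; reducing mod 9 gives x = 2 (and y = 1).

2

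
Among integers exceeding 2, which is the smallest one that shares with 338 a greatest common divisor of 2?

Multiples of 2 above 2: 2·2, 2·3, … . Need the cofactor coprime to 338/2 = 169.
Checking s = 2, 3, … the first with gcd(s, 169) = 1 is s = 2, giving 4.

4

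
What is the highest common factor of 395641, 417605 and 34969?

395641 = 17² · 37²; 417605 = 5 · 17⁴; 34969 = 11² · 17²
gcd takes min exponent of each prime: 17² = 289

289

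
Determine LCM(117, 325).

117 = 3² · 13; 325 = 5² · 13
max exponents: 3² · 5² · 13 = 2925

2925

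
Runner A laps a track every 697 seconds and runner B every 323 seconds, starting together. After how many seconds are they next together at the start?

697 = 17 · 41; 323 = 17 · 19
max exponents: 17 · 19 · 41 = 13243

13243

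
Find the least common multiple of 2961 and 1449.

gcd first: 2961 = 2·1449 + 63; 1449 = 23·63 + 0 → gcd = 63
lcm = 2961·1449/gcd = 4290489/63 = 68103

68103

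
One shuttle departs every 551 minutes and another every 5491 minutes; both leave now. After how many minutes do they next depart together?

551 = 19 · 29; 5491 = 17² · 19
max exponents: 17² · 19 · 29 = 159239

159239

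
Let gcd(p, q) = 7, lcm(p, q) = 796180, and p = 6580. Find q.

p·q = gcd·lcm = 7·796180 = 5573260, so q = 5573260/6580 = 847.

847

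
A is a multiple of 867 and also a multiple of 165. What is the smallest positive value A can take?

867 = 3 · 17²; 165 = 3 · 5 · 11
max exponents: 3 · 5 · 11 · 17² = 47685

47685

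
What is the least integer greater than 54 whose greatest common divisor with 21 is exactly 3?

Multiples of 3 above 54: 3·19, 3·20, … . Need the cofactor coprime to 21/3 = 7.
Checking s = 19, 20, … the first with gcd(s, 7) = 1 is s = 19, giving 57.

57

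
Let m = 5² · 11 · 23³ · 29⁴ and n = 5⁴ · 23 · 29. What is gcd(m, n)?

16675

min exponent per shared prime: 5² · 23 · 29 = 16675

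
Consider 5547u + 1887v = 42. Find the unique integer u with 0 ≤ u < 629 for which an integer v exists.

gcd(5547, 1887) = 3 (Euclid: 5547 = 2·1887 + 1773; 1887 = 1·1773 + 114; 1773 = 15·114 + 63; 114 = 1·63 + 51; 63 = 1·51 + 12; 51 = 4·12 + 3; 12 = 4·3 + 0), and 3 | 42.
Extended Euclid: 5547·(-149) + 1887·(438) = 3. Scale by 14: u₀ = -2086.
General solution u = u₀ + 629t; reducing mod 629 gives u = 430 (and v = -1264).

430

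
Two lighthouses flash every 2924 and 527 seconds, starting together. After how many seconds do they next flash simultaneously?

90644

2924 = 2² · 17 · 43; 527 = 17 · 31
max exponents: 2² · 17 · 31 · 43 = 90644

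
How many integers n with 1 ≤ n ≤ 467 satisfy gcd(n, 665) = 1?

Prime factors of 665: 5, 7, 19. Count integers ≤ 467 divisible by none of them.
By inclusion–exclusion: 467 − ⌊467/5⌋ − ⌊467/7⌋ − ⌊467/19⌋ + ⌊467/35⌋ + ⌊467/95⌋ + ⌊467/133⌋ − ⌊467/665⌋ = 304.

304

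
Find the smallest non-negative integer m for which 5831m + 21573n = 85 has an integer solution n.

Euclid: 21573 = 3·5831 + 4080; 5831 = 1·4080 + 1751; 4080 = 2·1751 + 578; 1751 = 3·578 + 17; 578 = 34·17 + 0 → gcd = 17; 85 = 17·5.
Back-substitution yields 5831·(37) + 21573·(-10) = 17, so one solution is m = 37·5 = 185, n = -10·5 = -50.
Solutions in m differ by 21573/17 = 1269; the one in [0, 1269) is 185 mod 1269 = 185.

185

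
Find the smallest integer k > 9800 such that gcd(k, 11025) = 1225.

12250

11025 = 1225·9. Any k with gcd(k, 11025) = 1225 is a multiple of 1225, say 1225s, with s coprime to 9.
Need s > 9800/1225, so s ≥ 9. First s ≥ 9 with gcd(s, 9) = 1 is s = 10. Thus k = 1225·10 = 12250.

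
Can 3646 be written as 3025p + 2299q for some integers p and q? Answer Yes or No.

No

gcd(3025, 2299): 3025 = 1·2299 + 726; 2299 = 3·726 + 121; 726 = 6·121 + 0 → 121
121 does not divide 3646, so a solution does not exist.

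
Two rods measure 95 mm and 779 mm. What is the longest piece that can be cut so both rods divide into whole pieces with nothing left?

Euclid: 779 = 8·95 + 19; 95 = 5·19 + 0. Last nonzero remainder: 19.

19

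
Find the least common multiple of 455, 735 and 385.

105105

455 = 5 · 7 · 13; 735 = 3 · 5 · 7²; 385 = 5 · 7 · 11
lcm takes max exponent of each prime: 3 · 5 · 7² · 11 · 13 = 105105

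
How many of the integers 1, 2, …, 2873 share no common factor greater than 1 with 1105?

1105 = 5·13·17. Inclusion–exclusion on these primes:
2873 − ⌊2873/5⌋ − ⌊2873/13⌋ − ⌊2873/17⌋ + ⌊2873/65⌋ + ⌊2873/85⌋ + ⌊2873/221⌋ − ⌊2873/1105⌋ = 1997

1997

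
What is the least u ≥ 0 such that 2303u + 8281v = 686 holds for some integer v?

83

Reduce mod 8281: 2303u ≡ 686 (mod 8281). With g = gcd(2303, 8281) = 49 dividing 686, divide through: 47u ≡ 14 (mod 169).
Since gcd(47, 169) = 1, u ≡ 14·(47)⁻¹ ≡ 83 (mod 169). Smallest non-negative: 83.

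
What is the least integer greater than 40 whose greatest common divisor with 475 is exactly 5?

45

Multiples of 5 above 40: 5·9, 5·10, … . Need the cofactor coprime to 475/5 = 95.
Checking s = 9, 10, … the first with gcd(s, 95) = 1 is s = 9, giving 45.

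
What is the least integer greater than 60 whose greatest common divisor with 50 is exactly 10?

70

50 = 10·5. Any k with gcd(k, 50) = 10 is a multiple of 10, say 10s, with s coprime to 5.
Need s > 60/10, so s ≥ 7. First s ≥ 7 with gcd(s, 5) = 1 is s = 7. Thus k = 10·7 = 70.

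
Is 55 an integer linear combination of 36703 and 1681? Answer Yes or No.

Yes

By Bézout, 36703u − 1681v = 55 has integer solutions iff gcd(36703, 1681) | 55.
Euclid: 36703 = 21·1681 + 1402; 1681 = 1·1402 + 279; 1402 = 5·279 + 7; 279 = 39·7 + 6; 7 = 1·6 + 1; 6 = 6·1 + 0. gcd = 1; 55 mod 1 = 0. Yes.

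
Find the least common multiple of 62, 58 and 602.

62 = 2 · 31; 58 = 2 · 29; 602 = 2 · 7 · 43
lcm takes max exponent of each prime: 2 · 7 · 29 · 31 · 43 = 541198

541198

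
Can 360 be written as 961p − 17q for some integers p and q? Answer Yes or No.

gcd(961, 17): 961 = 56·17 + 9; 17 = 1·9 + 8; 9 = 1·8 + 1; 8 = 8·1 + 0 → 1
1 divides 360, so a solution exists.

Yes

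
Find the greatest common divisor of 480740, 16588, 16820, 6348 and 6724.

4

gcd(480740, 16588): 480740 = 28·16588 + 16276; 16588 = 1·16276 + 312; 16276 = 52·312 + 52; 312 = 6·52 + 0 → 52
gcd(52, 16820): 16820 = 323·52 + 24; 52 = 2·24 + 4; 24 = 6·4 + 0 → 4
gcd(4, 6348): 6348 = 1587·4 + 0 → 4
gcd(4, 6724): 6724 = 1681·4 + 0 → 4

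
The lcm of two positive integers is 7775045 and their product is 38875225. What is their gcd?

gcd·lcm = product, so gcd = 38875225/7775045 = 5.

5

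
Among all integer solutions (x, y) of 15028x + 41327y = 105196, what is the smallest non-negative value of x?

gcd(15028, 41327) = 3757 (Euclid: 41327 = 2·15028 + 11271; 15028 = 1·11271 + 3757; 11271 = 3·3757 + 0), and 3757 | 105196.
Extended Euclid: 15028·(3) + 41327·(-1) = 3757. Scale by 28: x₀ = 84.
General solution x = x₀ + 11t; reducing mod 11 gives x = 7 (and y = 0).

7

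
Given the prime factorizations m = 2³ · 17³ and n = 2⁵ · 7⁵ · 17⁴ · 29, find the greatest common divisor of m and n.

min exponent per shared prime: 2³ · 17³ = 39304

39304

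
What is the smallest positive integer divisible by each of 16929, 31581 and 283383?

lcm(16929, 31581) = 16929·31581/gcd = 534634749/99 = 5400351
lcm(5400351, 283383) = 5400351·283383/gcd = 1530367667433/9 = 170040851937

170040851937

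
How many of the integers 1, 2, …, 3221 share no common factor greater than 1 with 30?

859

30 = 2·3·5. Inclusion–exclusion on these primes:
3221 − ⌊3221/2⌋ − ⌊3221/3⌋ − ⌊3221/5⌋ + ⌊3221/6⌋ + ⌊3221/10⌋ + ⌊3221/15⌋ − ⌊3221/30⌋ = 859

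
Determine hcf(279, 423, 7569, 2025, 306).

9

gcd(279, 423): 423 = 1·279 + 144; 279 = 1·144 + 135; 144 = 1·135 + 9; 135 = 15·9 + 0 → 9
gcd(9, 7569): 7569 = 841·9 + 0 → 9
gcd(9, 2025): 2025 = 225·9 + 0 → 9
gcd(9, 306): 306 = 34·9 + 0 → 9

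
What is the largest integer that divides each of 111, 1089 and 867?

3

111 = 3 · 37; 1089 = 3² · 11²; 867 = 3 · 17²
gcd takes min exponent of each prime: 3 = 3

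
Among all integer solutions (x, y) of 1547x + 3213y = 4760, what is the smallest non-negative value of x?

1

Euclid: 3213 = 2·1547 + 119; 1547 = 13·119 + 0 → gcd = 119; 4760 = 119·40.
Back-substitution yields 1547·(-2) + 3213·(1) = 119, so one solution is x = -2·40 = -80, y = 1·40 = 40.
Solutions in x differ by 3213/119 = 27; the one in [0, 27) is -80 mod 27 = 1.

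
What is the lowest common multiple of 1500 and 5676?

gcd first: 5676 = 3·1500 + 1176; 1500 = 1·1176 + 324; 1176 = 3·324 + 204; 324 = 1·204 + 120; 204 = 1·120 + 84; 120 = 1·84 + 36; 84 = 2·36 + 12; 36 = 3·12 + 0 → gcd = 12
lcm = 1500·5676/gcd = 8514000/12 = 709500

709500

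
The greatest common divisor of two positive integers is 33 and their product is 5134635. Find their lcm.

gcd·lcm = product, so lcm = 5134635/33 = 155595.

155595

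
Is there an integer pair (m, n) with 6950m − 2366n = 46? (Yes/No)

Yes

gcd(6950, 2366): 6950 = 2·2366 + 2218; 2366 = 1·2218 + 148; 2218 = 14·148 + 146; 148 = 1·146 + 2; 146 = 73·2 + 0 → 2
2 divides 46, so a solution exists.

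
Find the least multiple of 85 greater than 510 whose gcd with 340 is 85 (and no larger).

gcd(m, 340) = 85 forces 85 | m; write m = 85s. Then gcd(85s, 85·4) = 85·gcd(s, 4), so need gcd(s, 4) = 1.
85s > 510 gives s ≥ 7. The least s ≥ 7 coprime to 4 is 7, so m = 85·7 = 595.

595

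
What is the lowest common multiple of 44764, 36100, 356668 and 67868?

44764 = 2² · 19² · 31; 36100 = 2² · 5² · 19²; 356668 = 2² · 13 · 19³; 67868 = 2² · 19² · 47
lcm takes max exponent of each prime: 2² · 5² · 13 · 19³ · 31 · 47 = 12991631900

12991631900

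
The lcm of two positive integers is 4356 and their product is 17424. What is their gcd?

gcd·lcm = product, so gcd = 17424/4356 = 4.

4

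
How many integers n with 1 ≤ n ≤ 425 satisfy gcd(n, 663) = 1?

Prime factors of 663: 3, 13, 17. Count integers ≤ 425 divisible by none of them.
By inclusion–exclusion: 425 − ⌊425/3⌋ − ⌊425/13⌋ − ⌊425/17⌋ + ⌊425/39⌋ + ⌊425/51⌋ + ⌊425/221⌋ − ⌊425/663⌋ = 246.

246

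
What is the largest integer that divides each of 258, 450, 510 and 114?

6

258 = 2 · 3 · 43; 450 = 2 · 3² · 5²; 510 = 2 · 3 · 5 · 17; 114 = 2 · 3 · 19
gcd takes min exponent of each prime: 2 · 3 = 6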